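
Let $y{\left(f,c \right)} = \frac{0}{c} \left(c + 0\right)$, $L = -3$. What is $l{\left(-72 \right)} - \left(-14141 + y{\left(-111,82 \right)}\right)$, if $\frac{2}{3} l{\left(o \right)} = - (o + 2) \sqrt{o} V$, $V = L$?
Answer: $14141 - 1890 i \sqrt{2} \approx 14141.0 - 2672.9 i$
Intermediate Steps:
$y{\left(f,c \right)} = 0$ ($y{\left(f,c \right)} = 0 c = 0$)
$V = -3$
$l{\left(o \right)} = - \frac{9 \sqrt{o} \left(-2 - o\right)}{2}$ ($l{\left(o \right)} = \frac{3 - (o + 2) \sqrt{o} \left(-3\right)}{2} = \frac{3 - (2 + o) \sqrt{o} \left(-3\right)}{2} = \frac{3 \left(-2 - o\right) \sqrt{o} \left(-3\right)}{2} = \frac{3 \sqrt{o} \left(-2 - o\right) \left(-3\right)}{2} = \frac{3 \left(- 3 \sqrt{o} \left(-2 - o\right)\right)}{2} = - \frac{9 \sqrt{o} \left(-2 - o\right)}{2}$)
$l{\left(-72 \right)} - \left(-14141 + y{\left(-111,82 \right)}\right) = \frac{9 \sqrt{-72} \left(2 - 72\right)}{2} - \left(-14141 + 0\right) = \frac{9}{2} \cdot 6 i \sqrt{2} \left(-70\right) - -14141 = - 1890 i \sqrt{2} + 14141 = 14141 - 1890 i \sqrt{2}$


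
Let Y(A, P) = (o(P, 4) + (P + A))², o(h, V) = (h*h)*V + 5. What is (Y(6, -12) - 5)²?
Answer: 109309584400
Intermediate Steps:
o(h, V) = 5 + V*h² (o(h, V) = h²*V + 5 = V*h² + 5 = 5 + V*h²)
Y(A, P) = (5 + A + P + 4*P²)² (Y(A, P) = ((5 + 4*P²) + (P + A))² = ((5 + 4*P²) + (A + P))² = (5 + A + P + 4*P²)²)
(Y(6, -12) - 5)² = ((5 + 6 - 12 + 4*(-12)²)² - 5)² = ((5 + 6 - 12 + 4*144)² - 5)² = ((5 + 6 - 12 + 576)² - 5)² = (575² - 5)² = (330625 - 5)² = 330620² = 109309584400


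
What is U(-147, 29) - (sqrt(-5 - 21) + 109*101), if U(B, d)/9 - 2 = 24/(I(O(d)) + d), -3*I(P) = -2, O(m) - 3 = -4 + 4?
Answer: -977551/89 - I*sqrt(26) ≈ -10984.0 - 5.099*I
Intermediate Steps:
O(m) = 3 (O(m) = 3 + (-4 + 4) = 3 + 0 = 3)
I(P) = 2/3 (I(P) = -1/3*(-2) = 2/3)
U(B, d) = 18 + 216/(2/3 + d) (U(B, d) = 18 + 9*(24/(2/3 + d)) = 18 + 216/(2/3 + d))
U(-147, 29) - (sqrt(-5 - 21) + 109*101) = 18*(38 + 3*29)/(2 + 3*29) - (sqrt(-5 - 21) + 109*101) = 18*(38 + 87)/(2 + 87) - (sqrt(-26) + 11009) = 18*125/89 - (I*sqrt(26) + 11009) = 18*(1/89)*125 - (11009 + I*sqrt(26)) = 2250/89 + (-11009 - I*sqrt(26)) = -977551/89 - I*sqrt(26)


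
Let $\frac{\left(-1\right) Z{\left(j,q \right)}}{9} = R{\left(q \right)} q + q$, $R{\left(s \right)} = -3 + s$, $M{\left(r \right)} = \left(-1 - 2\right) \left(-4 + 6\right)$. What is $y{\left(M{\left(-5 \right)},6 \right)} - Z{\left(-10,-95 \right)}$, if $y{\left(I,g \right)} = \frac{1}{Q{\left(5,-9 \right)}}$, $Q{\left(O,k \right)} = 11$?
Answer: $\frac{912286}{11} \approx 82935.0$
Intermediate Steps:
$M{\left(r \right)} = -6$ ($M{\left(r \right)} = \left(-3\right) 2 = -6$)
$y{\left(I,g \right)} = \frac{1}{11}$
$Z{\left(j,q \right)} = - 9 q - 9 q \left(-3 + q\right)$ ($Z{\left(j,q \right)} = - 9 \left(\left(-3 + q\right) q + q\right) = - 9 \left(q \left(-3 + q\right) + q\right) = - 9 \left(q + q \left(-3 + q\right)\right) = - 9 q - 9 q \left(-3 + q\right)$)
$y{\left(M{\left(-5 \right)},6 \right)} - Z{\left(-10,-95 \right)} = \frac{1}{11} - 9 \left(-95\right) \left(2 - -95\right) = \frac{1}{11} - 9 \left(-95\right) \left(2 + 95\right) = \frac{1}{11} - 9 \left(-95\right) 97 = \frac{1}{11} - -82935 = \frac{1}{11} + 82935 = \frac{912286}{11}$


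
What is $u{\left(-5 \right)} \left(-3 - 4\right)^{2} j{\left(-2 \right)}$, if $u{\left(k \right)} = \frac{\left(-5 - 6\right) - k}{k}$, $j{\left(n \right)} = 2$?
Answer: $\frac{588}{5} \approx 117.6$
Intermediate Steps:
$u{\left(k \right)} = \frac{-11 - k}{k}$ ($u{\left(k \right)} = \frac{\left(-5 - 6\right) - k}{k} = \frac{-11 - k}{k}$)
$u{\left(-5 \right)} \left(-3 - 4\right)^{2} j{\left(-2 \right)} = \frac{-11 - -5}{-5} \left(-3 - 4\right)^{2} \cdot 2 = - \frac{-11 + 5}{5} \left(-7\right)^{2} \cdot 2 = \left(- \frac{1}{5}\right) \left(-6\right) 49 \cdot 2 = \frac{6}{5} \cdot 49 \cdot 2 = \frac{294}{5} \cdot 2 = \frac{588}{5}$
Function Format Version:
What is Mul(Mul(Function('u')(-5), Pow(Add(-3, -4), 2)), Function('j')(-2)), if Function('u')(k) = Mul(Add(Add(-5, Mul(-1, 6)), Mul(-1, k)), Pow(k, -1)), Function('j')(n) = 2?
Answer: Rational(588, 5) ≈ 117.60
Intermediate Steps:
Function('u')(k) = Mul(Pow(k, -1), Add(-11, Mul(-1, k))) (Function('u')(k) = Mul(Add(Add(-5, -6), Mul(-1, k)), Pow(k, -1)) = Mul(Add(-11, Mul(-1, k)), Pow(k, -1)) = Mul(Pow(k, -1), Add(-11, Mul(-1, k))))
Mul(Mul(Function('u')(-5), Pow(Add(-3, -4), 2)), Function('j')(-2)) = Mul(Mul(Mul(Pow(-5, -1), Add(-11, Mul(-1, -5))), Pow(Add(-3, -4), 2)), 2) = Mul(Mul(Mul(Rational(-1, 5), Add(-11, 5)), Pow(-7, 2)), 2) = Mul(Mul(Mul(Rational(-1, 5), -6), 49), 2) = Mul(Mul(Rational(6, 5), 49), 2) = Mul(Rational(294, 5), 2) = Rational(588, 5)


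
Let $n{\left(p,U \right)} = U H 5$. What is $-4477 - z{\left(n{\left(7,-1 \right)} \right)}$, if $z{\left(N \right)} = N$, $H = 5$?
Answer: $-4452$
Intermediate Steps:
$n{\left(p,U \right)} = 25 U$ ($n{\left(p,U \right)} = U 5 \cdot 5 = 5 U 5 = 25 U$)
$-4477 - z{\left(n{\left(7,-1 \right)} \right)} = -4477 - 25 \left(-1\right) = -4477 - -25 = -4477 + 25 = -4452$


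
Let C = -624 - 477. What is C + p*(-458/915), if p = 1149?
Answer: -511219/305 ≈ -1676.1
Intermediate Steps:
C = -1101
C + p*(-458/915) = -1101 + 1149*(-458/915) = -1101 - 175414/305 = -511219/305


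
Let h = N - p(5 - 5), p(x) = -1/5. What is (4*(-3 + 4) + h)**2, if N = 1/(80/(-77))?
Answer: 67081/6400 ≈ 10.481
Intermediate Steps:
p(x) = -1/5 (p(x) = -1*1/5 = -1/5)
N = -77/80 (N = 1/(80*(-1/77)) = 1/(-80/77) = -77/80 ≈ -0.96250)
h = -61/80 (h = -77/80 - 1*(-1/5) = -77/80 + 1/5 = -61/80 ≈ -0.76250)
(4*(-3 + 4) + h)**2 = (4*(-3 + 4) - 61/80)**2 = (4*1 - 61/80)**2 = (4 - 61/80)**2 = (259/80)**2 = 67081/6400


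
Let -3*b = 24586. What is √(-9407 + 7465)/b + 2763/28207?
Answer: 2763/28207 - 3*I*√1942/24586 ≈ 0.097954 - 0.0053772*I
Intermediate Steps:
b = -24586/3 (b = -⅓*24586 = -24586/3 ≈ -8195.3)
√(-9407 + 7465)/b + 2763/28207 = √(-9407 + 7465)/(-24586/3) + 2763/28207 = √(-1942)*(-3/24586) + 2763*(1/28207) = (I*√1942)*(-3/24586) + 2763/28207 = -3*I*√1942/24586 + 2763/28207 = 2763/28207 - 3*I*√1942/24586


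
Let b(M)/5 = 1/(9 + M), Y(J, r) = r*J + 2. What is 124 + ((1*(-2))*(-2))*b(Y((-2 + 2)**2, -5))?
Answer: 1384/11 ≈ 125.82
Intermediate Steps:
Y(J, r) = 2 + J*r (Y(J, r) = J*r + 2 = 2 + J*r)
b(M) = 5/(9 + M)
124 + ((1*(-2))*(-2))*b(Y((-2 + 2)**2, -5)) = 124 + ((1*(-2))*(-2))*(5/(9 + (2 + (-2 + 2)**2*(-5)))) = 124 + (-2*(-2))*(5/(9 + (2 + 0**2*(-5)))) = 124 + 4*(5/(9 + (2 + 0*(-5)))) = 124 + 4*(5/(9 + (2 + 0))) = 124 + 4*(5/(9 + 2)) = 124 + 4*(5/11) = 124 + 20/11 = 1384/11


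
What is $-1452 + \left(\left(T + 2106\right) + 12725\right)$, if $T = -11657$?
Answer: $1722$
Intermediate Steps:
$-1452 + \left(\left(T + 2106\right) + 12725\right) = -1452 + \left(\left(-11657 + 2106\right) + 12725\right) = -1452 + \left(-9551 + 12725\right) = -1452 + 3174 = 1722$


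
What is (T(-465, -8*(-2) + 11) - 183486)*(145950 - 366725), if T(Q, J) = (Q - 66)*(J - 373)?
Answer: -52986000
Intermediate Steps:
T(Q, J) = (-373 + J)*(-66 + Q) (T(Q, J) = (-66 + Q)*(-373 + J) = (-373 + J)*(-66 + Q))
(T(-465, -8*(-2) + 11) - 183486)*(145950 - 366725) = ((24618 - 373*(-465) - 66*(-8*(-2) + 11) + (-8*(-2) + 11)*(-465)) - 183486)*(145950 - 366725) = ((24618 + 173445 - 66*(16 + 11) + (16 + 11)*(-465)) - 183486)*(-220775) = ((24618 + 173445 - 66*27 + 27*(-465)) - 183486)*(-220775) = ((24618 + 173445 - 1782 - 12555) - 183486)*(-220775) = (183726 - 183486)*(-220775) = 240*(-220775) = -52986000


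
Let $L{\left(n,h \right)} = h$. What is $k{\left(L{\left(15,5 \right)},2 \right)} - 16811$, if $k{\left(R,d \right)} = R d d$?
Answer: $-16791$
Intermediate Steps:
$k{\left(R,d \right)} = R d^{2}$
$k{\left(L{\left(15,5 \right)},2 \right)} - 16811 = 5 \cdot 2^{2} - 16811 = 5 \cdot 4 - 16811 = 20 - 16811 = -16791$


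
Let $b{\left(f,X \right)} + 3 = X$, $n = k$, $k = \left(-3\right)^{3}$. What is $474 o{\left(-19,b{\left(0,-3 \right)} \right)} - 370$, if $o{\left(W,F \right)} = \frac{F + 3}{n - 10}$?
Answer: $- \frac{12268}{37} \approx -331.57$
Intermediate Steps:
$k = -27$
$n = -27$
$b{\left(f,X \right)} = -3 + X$
$o{\left(W,F \right)} = - \frac{3}{37} - \frac{F}{37}$ ($o{\left(W,F \right)} = \frac{F + 3}{-27 - 10} = \frac{3 + F}{-37} = \left(3 + F\right) \left(- \frac{1}{37}\right) = - \frac{3}{37} - \frac{F}{37}$)
$474 o{\left(-19,b{\left(0,-3 \right)} \right)} - 370 = 474 \left(- \frac{3}{37} - \frac{-3 - 3}{37}\right) - 370 = 474 \left(- \frac{3}{37} - - \frac{6}{37}\right) - 370 = 474 \left(- \frac{3}{37} + \frac{6}{37}\right) - 370 = 474 \cdot \frac{3}{37} - 370 = \frac{1422}{37} - 370 = - \frac{12268}{37}$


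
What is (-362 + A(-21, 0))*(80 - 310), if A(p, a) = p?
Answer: 88090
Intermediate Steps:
(-362 + A(-21, 0))*(80 - 310) = (-362 - 21)*(80 - 310) = -383*(-230) = 88090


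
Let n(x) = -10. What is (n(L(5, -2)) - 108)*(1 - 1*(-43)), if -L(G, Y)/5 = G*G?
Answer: -5192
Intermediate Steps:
L(G, Y) = -5*G² (L(G, Y) = -5*G*G = -5*G²)
(n(L(5, -2)) - 108)*(1 - 1*(-43)) = (-10 - 108)*(1 - 1*(-43)) = -118*(1 + 43) = -118*44 = -5192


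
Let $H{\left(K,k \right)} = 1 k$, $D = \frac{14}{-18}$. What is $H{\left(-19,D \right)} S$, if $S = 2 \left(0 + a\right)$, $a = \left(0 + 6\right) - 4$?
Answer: $- \frac{28}{9} \approx -3.1111$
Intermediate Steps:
$D = - \frac{7}{9}$ ($D = 14 \left(- \frac{1}{18}\right) = - \frac{7}{9} \approx -0.77778$)
$a = 2$ ($a = 6 - 4 = 2$)
$H{\left(K,k \right)} = k$
$S = 4$ ($S = 2 \left(0 + 2\right) = 2 \cdot 2 = 4$)
$H{\left(-19,D \right)} S = \left(- \frac{7}{9}\right) 4 = - \frac{28}{9}$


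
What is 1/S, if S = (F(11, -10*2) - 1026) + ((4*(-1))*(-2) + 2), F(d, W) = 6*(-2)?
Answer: -1/1028 ≈ -0.00097276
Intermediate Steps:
F(d, W) = -12
S = -1028 (S = (-12 - 1026) + ((4*(-1))*(-2) + 2) = -1038 + (-4*(-2) + 2) = -1038 + (8 + 2) = -1038 + 10 = -1028)
1/S = 1/(-1028) = -1/1028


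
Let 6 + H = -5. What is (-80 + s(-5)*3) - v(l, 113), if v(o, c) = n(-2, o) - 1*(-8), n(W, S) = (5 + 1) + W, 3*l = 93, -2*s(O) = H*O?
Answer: -349/2 ≈ -174.50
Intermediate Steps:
H = -11 (H = -6 - 5 = -11)
s(O) = 11*O/2 (s(O) = -(-11)*O/2 = 11*O/2)
l = 31 (l = (1/3)*93 = 31)
n(W, S) = 6 + W
v(o, c) = 12 (v(o, c) = (6 - 2) - 1*(-8) = 4 + 8 = 12)
(-80 + s(-5)*3) - v(l, 113) = (-80 + ((11/2)*(-5))*3) - 1*12 = (-80 - 55/2*3) - 12 = (-80 - 165/2) - 12 = -325/2 - 12 = -349/2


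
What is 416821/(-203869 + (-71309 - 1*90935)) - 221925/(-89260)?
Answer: 8808837013/6535849276 ≈ 1.3478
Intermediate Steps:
416821/(-203869 + (-71309 - 1*90935)) - 221925/(-89260) = 416821/(-203869 + (-71309 - 90935)) - 221925*(-1/89260) = 416821/(-203869 - 162244) + 44385/17852 = 416821/(-366113) + 44385/17852 = 416821*(-1/366113) + 44385/17852 = -416821/366113 + 44385/17852 = 8808837013/6535849276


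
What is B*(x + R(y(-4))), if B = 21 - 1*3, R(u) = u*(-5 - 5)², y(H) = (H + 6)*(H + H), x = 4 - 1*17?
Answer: -29034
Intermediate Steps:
x = -13 (x = 4 - 17 = -13)
y(H) = 2*H*(6 + H) (y(H) = (6 + H)*(2*H) = 2*H*(6 + H))
R(u) = 100*u (R(u) = u*(-10)² = u*100 = 100*u)
B = 18 (B = 21 - 3 = 18)
B*(x + R(y(-4))) = 18*(-13 + 100*(2*(-4)*(6 - 4))) = 18*(-13 + 100*(2*(-4)*2)) = 18*(-13 + 100*(-16)) = 18*(-13 - 1600) = 18*(-1613) = -29034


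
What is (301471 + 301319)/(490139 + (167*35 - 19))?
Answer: 120558/99193 ≈ 1.2154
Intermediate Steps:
(301471 + 301319)/(490139 + (167*35 - 19)) = 602790/(490139 + (5845 - 19)) = 602790/(490139 + 5826) = 602790/495965 = 602790*(1/495965) = 120558/99193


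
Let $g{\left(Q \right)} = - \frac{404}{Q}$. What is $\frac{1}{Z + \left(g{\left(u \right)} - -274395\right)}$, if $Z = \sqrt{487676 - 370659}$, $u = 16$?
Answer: $\frac{4389916}{1204458283169} - \frac{16 \sqrt{117017}}{1204458283169} \approx 3.6402 \cdot 10^{-6}$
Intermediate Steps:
$Z = \sqrt{117017} \approx 342.08$
$\frac{1}{Z + \left(g{\left(u \right)} - -274395\right)} = \frac{1}{\sqrt{117017} - \left(-274395 + \frac{404}{16}\right)} = \frac{1}{\sqrt{117017} + \left(\left(-404\right) \frac{1}{16} + 274395\right)} = \frac{1}{\sqrt{117017} + \left(- \frac{101}{4} + 274395\right)} = \frac{1}{\sqrt{117017} + \frac{1097479}{4}} = \frac{1}{\frac{1097479}{4} + \sqrt{117017}}$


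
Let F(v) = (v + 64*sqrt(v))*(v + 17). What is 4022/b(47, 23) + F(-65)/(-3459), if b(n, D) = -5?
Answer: -4642566/5765 + 1024*I*sqrt(65)/1153 ≈ -805.3 + 7.1602*I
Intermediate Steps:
F(v) = (17 + v)*(v + 64*sqrt(v)) (F(v) = (v + 64*sqrt(v))*(17 + v) = (17 + v)*(v + 64*sqrt(v)))
4022/b(47, 23) + F(-65)/(-3459) = 4022/(-5) + ((-65)**2 + 17*(-65) + 64*(-65)**(3/2) + 1088*sqrt(-65))/(-3459) = 4022*(-1/5) + (4225 - 1105 + 64*(-65*I*sqrt(65)) + 1088*(I*sqrt(65)))*(-1/3459) = -4022/5 + (4225 - 1105 - 4160*I*sqrt(65) + 1088*I*sqrt(65))*(-1/3459) = -4022/5 + (3120 - 3072*I*sqrt(65))*(-1/3459) = -4022/5 + (-1040/1153 + 1024*I*sqrt(65)/1153) = -4642566/5765 + 1024*I*sqrt(65)/1153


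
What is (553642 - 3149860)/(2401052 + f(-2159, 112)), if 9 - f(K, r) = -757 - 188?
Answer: -1298109/1201003 ≈ -1.0809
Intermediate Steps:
f(K, r) = 954 (f(K, r) = 9 - (-757 - 188) = 9 - 1*(-945) = 9 + 945 = 954)
(553642 - 3149860)/(2401052 + f(-2159, 112)) = (553642 - 3149860)/(2401052 + 954) = -2596218/2402006 = -2596218*1/2402006 = -1298109/1201003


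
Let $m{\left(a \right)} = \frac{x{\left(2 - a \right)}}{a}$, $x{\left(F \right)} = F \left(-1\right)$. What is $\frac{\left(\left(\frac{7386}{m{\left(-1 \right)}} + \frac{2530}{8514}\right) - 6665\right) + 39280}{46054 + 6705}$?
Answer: $\frac{13574914}{20417733} \approx 0.66486$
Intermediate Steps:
$x{\left(F \right)} = - F$
$m{\left(a \right)} = \frac{-2 + a}{a}$ ($m{\left(a \right)} = \frac{\left(-1\right) \left(2 - a\right)}{a} = \frac{-2 + a}{a}$)
$\frac{\left(\left(\frac{7386}{m{\left(-1 \right)}} + \frac{2530}{8514}\right) - 6665\right) + 39280}{46054 + 6705} = \frac{\left(\left(\frac{7386}{\frac{1}{-1} \left(-2 - 1\right)} + \frac{2530}{8514}\right) - 6665\right) + 39280}{46054 + 6705} = \frac{\left(\left(\frac{7386}{\left(-1\right) \left(-3\right)} + 2530 \cdot \frac{1}{8514}\right) - 6665\right) + 39280}{52759} = \left(\left(\left(\frac{7386}{3} + \frac{115}{387}\right) - 6665\right) + 39280\right) \frac{1}{52759} = \left(\left(\left(7386 \cdot \frac{1}{3} + \frac{115}{387}\right) - 6665\right) + 39280\right) \frac{1}{52759} = \left(\left(\left(2462 + \frac{115}{387}\right) - 6665\right) + 39280\right) \frac{1}{52759} = \left(\left(\frac{952909}{387} - 6665\right) + 39280\right) \frac{1}{52759} = \left(- \frac{1626446}{387} + 39280\right) \frac{1}{52759} = \frac{13574914}{387} \cdot \frac{1}{52759} = \frac{13574914}{20417733}$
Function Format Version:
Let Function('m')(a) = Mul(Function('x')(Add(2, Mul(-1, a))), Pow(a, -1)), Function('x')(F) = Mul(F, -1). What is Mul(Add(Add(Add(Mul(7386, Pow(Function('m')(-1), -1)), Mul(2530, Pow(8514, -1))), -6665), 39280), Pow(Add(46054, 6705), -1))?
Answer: Rational(13574914, 20417733) ≈ 0.66486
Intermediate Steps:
Function('x')(F) = Mul(-1, F)
Function('m')(a) = Mul(Pow(a, -1), Add(-2, a)) (Function('m')(a) = Mul(Mul(-1, Add(2, Mul(-1, a))), Pow(a, -1)) = Mul(Add(-2, a), Pow(a, -1)) = Mul(Pow(a, -1), Add(-2, a)))
Mul(Add(Add(Add(Mul(7386, Pow(Function('m')(-1), -1)), Mul(2530, Pow(8514, -1))), -6665), 39280), Pow(Add(46054, 6705), -1)) = Mul(Add(Add(Add(Mul(7386, Pow(Mul(Pow(-1, -1), Add(-2, -1)), -1)), Mul(2530, Pow(8514, -1))), -6665), 39280), Pow(Add(46054, 6705), -1)) = Mul(Add(Add(Add(Mul(7386, Pow(Mul(-1, -3), -1)), Mul(2530, Rational(1, 8514))), -6665), 39280), Pow(52759, -1)) = Mul(Add(Add(Add(Mul(7386, Pow(3, -1)), Rational(115, 387)), -6665), 39280), Rational(1, 52759)) = Mul(Add(Add(Add(Mul(7386, Rational(1, 3)), Rational(115, 387)), -6665), 39280), Rational(1, 52759)) = Mul(Add(Add(Add(2462, Rational(115, 387)), -6665), 39280), Rational(1, 52759)) = Mul(Add(Add(Rational(952909, 387), -6665), 39280), Rational(1, 52759)) = Mul(Add(Rational(-1626446, 387), 39280), Rational(1, 52759)) = Mul(Rational(13574914, 387), Rational(1, 52759)) = Rational(13574914, 20417733)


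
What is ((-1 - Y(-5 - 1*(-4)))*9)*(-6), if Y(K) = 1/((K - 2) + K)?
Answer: 81/2 ≈ 40.500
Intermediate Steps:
Y(K) = 1/(-2 + 2*K) (Y(K) = 1/((-2 + K) + K) = 1/(-2 + 2*K))
((-1 - Y(-5 - 1*(-4)))*9)*(-6) = ((-1 - 1/(2*(-1 + (-5 - 1*(-4)))))*9)*(-6) = ((-1 - 1/(2*(-1 + (-5 + 4))))*9)*(-6) = ((-1 - 1/(2*(-1 - 1)))*9)*(-6) = ((-1 - 1/(2*(-2)))*9)*(-6) = ((-1 - (-1)/(2*2))*9)*(-6) = ((-1 - 1*(-1/4))*9)*(-6) = ((-1 + 1/4)*9)*(-6) = -3/4*9*(-6) = -27/4*(-6) = 81/2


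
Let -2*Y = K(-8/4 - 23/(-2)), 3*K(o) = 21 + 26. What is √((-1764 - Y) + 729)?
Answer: I*√36978/6 ≈ 32.049*I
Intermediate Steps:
K(o) = 47/3 (K(o) = (21 + 26)/3 = (⅓)*47 = 47/3)
Y = -47/6 (Y = -½*47/3 = -47/6 ≈ -7.8333)
√((-1764 - Y) + 729) = √((-1764 - 1*(-47/6)) + 729) = √((-1764 + 47/6) + 729) = √(-10537/6 + 729) = √(-6163/6) = I*√36978/6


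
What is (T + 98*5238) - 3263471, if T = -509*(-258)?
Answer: -2618825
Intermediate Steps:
T = 131322
(T + 98*5238) - 3263471 = (131322 + 98*5238) - 3263471 = (131322 + 513324) - 3263471 = 644646 - 3263471 = -2618825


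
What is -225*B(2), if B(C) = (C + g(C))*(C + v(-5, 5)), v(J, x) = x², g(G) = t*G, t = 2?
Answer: -36450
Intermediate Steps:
g(G) = 2*G
B(C) = 3*C*(25 + C) (B(C) = (C + 2*C)*(C + 5²) = (3*C)*(C + 25) = (3*C)*(25 + C) = 3*C*(25 + C))
-225*B(2) = -675*2*(25 + 2) = -675*2*27 = -225*162 = -36450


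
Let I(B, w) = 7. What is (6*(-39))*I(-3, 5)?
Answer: -1638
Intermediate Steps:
(6*(-39))*I(-3, 5) = (6*(-39))*7 = -234*7 = -1638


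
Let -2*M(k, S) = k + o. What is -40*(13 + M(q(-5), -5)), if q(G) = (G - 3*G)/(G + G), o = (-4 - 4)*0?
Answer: -540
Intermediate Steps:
o = 0 (o = -8*0 = 0)
q(G) = -1 (q(G) = (-2*G)/((2*G)) = (-2*G)*(1/(2*G)) = -1)
M(k, S) = -k/2 (M(k, S) = -(k + 0)/2 = -k/2)
-40*(13 + M(q(-5), -5)) = -40*(13 - ½*(-1)) = -40*(13 + ½) = -40*27/2 = -540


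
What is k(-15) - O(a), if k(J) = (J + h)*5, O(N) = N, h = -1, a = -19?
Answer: -61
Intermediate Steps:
k(J) = -5 + 5*J (k(J) = (J - 1)*5 = (-1 + J)*5 = -5 + 5*J)
k(-15) - O(a) = (-5 + 5*(-15)) - 1*(-19) = (-5 - 75) + 19 = -80 + 19 = -61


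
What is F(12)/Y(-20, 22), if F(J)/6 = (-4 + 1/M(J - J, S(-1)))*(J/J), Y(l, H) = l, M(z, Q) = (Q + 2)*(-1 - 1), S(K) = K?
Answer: 27/20 ≈ 1.3500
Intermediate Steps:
M(z, Q) = -4 - 2*Q (M(z, Q) = (2 + Q)*(-2) = -4 - 2*Q)
F(J) = -27 (F(J) = 6*((-4 + 1/(-4 - 2*(-1)))*(J/J)) = 6*((-4 + 1/(-4 + 2))*1) = 6*((-4 + 1/(-2))*1) = 6*((-4 - ½)*1) = 6*(-9/2*1) = 6*(-9/2) = -27)
F(12)/Y(-20, 22) = -27/(-20) = -27*(-1/20) = 27/20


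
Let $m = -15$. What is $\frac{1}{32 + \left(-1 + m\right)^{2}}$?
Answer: $\frac{1}{288} \approx 0.0034722$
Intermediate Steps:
$\frac{1}{32 + \left(-1 + m\right)^{2}} = \frac{1}{32 + \left(-1 - 15\right)^{2}} = \frac{1}{32 + \left(-16\right)^{2}} = \frac{1}{32 + 256} = \frac{1}{288}$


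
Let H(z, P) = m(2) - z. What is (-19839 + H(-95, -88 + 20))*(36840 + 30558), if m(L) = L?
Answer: -1330571316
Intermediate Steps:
H(z, P) = 2 - z
(-19839 + H(-95, -88 + 20))*(36840 + 30558) = (-19839 + (2 - 1*(-95)))*(36840 + 30558) = (-19839 + (2 + 95))*67398 = (-19839 + 97)*67398 = -19742*67398 = -1330571316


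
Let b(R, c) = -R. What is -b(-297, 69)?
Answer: -297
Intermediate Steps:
-b(-297, 69) = -(-1)*(-297) = -1*297 = -297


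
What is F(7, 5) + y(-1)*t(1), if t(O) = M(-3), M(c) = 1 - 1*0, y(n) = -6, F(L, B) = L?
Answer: 1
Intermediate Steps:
M(c) = 1 (M(c) = 1 + 0 = 1)
t(O) = 1
F(7, 5) + y(-1)*t(1) = 7 - 6*1 = 7 - 6 = 1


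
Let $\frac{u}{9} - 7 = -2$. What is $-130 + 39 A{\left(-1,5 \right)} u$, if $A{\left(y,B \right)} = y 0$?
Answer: $-130$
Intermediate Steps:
$u = 45$ ($u = 63 + 9 \left(-2\right) = 63 - 18 = 45$)
$A{\left(y,B \right)} = 0$
$-130 + 39 A{\left(-1,5 \right)} u = -130 + 39 \cdot 0 \cdot 45 = -130 + 39 \cdot 0 = -130 + 0 = -130$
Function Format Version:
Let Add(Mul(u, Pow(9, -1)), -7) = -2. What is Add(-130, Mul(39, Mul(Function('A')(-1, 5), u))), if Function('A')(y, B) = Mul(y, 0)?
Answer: -130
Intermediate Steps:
u = 45 (u = Add(63, Mul(9, -2)) = Add(63, -18) = 45)
Function('A')(y, B) = 0
Add(-130, Mul(39, Mul(Function('A')(-1, 5), u))) = Add(-130, Mul(39, Mul(0, 45))) = Add(-130, Mul(39, 0)) = Add(-130, 0) = -130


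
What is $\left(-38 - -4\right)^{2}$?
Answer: $1156$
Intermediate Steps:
$\left(-38 - -4\right)^{2} = \left(-38 + \left(9 - 5\right)\right)^{2} = \left(-38 + 4\right)^{2} = \left(-34\right)^{2} = 1156$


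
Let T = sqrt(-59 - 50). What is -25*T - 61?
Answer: -61 - 25*I*sqrt(109) ≈ -61.0 - 261.01*I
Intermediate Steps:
T = I*sqrt(109) (T = sqrt(-109) = I*sqrt(109) ≈ 10.44*I)
-25*T - 61 = -25*I*sqrt(109) - 61 = -61 - 25*I*sqrt(109)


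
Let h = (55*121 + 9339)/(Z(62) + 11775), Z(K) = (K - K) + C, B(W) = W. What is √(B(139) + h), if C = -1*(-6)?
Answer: √17888437/357 ≈ 11.847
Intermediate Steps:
C = 6
Z(K) = 6 (Z(K) = (K - K) + 6 = 0 + 6 = 6)
h = 1454/1071 (h = (55*121 + 9339)/(6 + 11775) = (6655 + 9339)/11781 = 15994*(1/11781) = 1454/1071 ≈ 1.3576)
√(B(139) + h) = √(139 + 1454/1071) = √(150323/1071) = √17888437/357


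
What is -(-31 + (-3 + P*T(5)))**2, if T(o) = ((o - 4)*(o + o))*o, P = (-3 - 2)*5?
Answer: -1648656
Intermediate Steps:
P = -25 (P = -5*5 = -25)
T(o) = 2*o**2*(-4 + o) (T(o) = ((-4 + o)*(2*o))*o = (2*o*(-4 + o))*o = 2*o**2*(-4 + o))
-(-31 + (-3 + P*T(5)))**2 = -(-31 + (-3 - 50*5**2*(-4 + 5)))**2 = -(-31 + (-3 - 50*25))**2 = -(-31 + (-3 - 25*50))**2 = -(-31 + (-3 - 1250))**2 = -(-31 - 1253)**2 = -1*(-1284)**2 = -1*1648656 = -1648656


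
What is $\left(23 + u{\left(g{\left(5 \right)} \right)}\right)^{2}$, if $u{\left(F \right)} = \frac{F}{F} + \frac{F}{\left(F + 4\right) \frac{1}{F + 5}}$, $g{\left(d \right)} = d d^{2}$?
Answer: $\frac{374267716}{16641} \approx 22491.0$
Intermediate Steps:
$g{\left(d \right)} = d^{3}$
$u{\left(F \right)} = 1 + \frac{F \left(5 + F\right)}{4 + F}$ ($u{\left(F \right)} = 1 + \frac{F}{\left(4 + F\right) \frac{1}{5 + F}} = 1 + \frac{F}{\frac{1}{5 + F} \left(4 + F\right)} = 1 + F \frac{5 + F}{4 + F} = 1 + \frac{F \left(5 + F\right)}{4 + F}$)
$\left(23 + u{\left(g{\left(5 \right)} \right)}\right)^{2} = \left(23 + \frac{4 + \left(5^{3}\right)^{2} + 6 \cdot 5^{3}}{4 + 5^{3}}\right)^{2} = \left(23 + \frac{4 + 125^{2} + 6 \cdot 125}{4 + 125}\right)^{2} = \left(23 + \frac{4 + 15625 + 750}{129}\right)^{2} = \left(23 + \frac{1}{129} \cdot 16379\right)^{2} = \left(23 + \frac{16379}{129}\right)^{2} = \left(\frac{19346}{129}\right)^{2} = \frac{374267716}{16641}$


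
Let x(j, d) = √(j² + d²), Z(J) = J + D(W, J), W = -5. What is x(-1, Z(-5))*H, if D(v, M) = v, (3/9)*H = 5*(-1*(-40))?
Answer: 600*√101 ≈ 6029.9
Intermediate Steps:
H = 600 (H = 3*(5*(-1*(-40))) = 3*(5*40) = 3*200 = 600)
Z(J) = -5 + J (Z(J) = J - 5 = -5 + J)
x(j, d) = √(d² + j²)
x(-1, Z(-5))*H = √((-5 - 5)² + (-1)²)*600 = √((-10)² + 1)*600 = √(100 + 1)*600 = √101*600 = 600*√101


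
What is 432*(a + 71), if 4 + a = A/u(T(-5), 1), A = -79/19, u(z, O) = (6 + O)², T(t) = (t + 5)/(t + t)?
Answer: 26912736/931 ≈ 28907.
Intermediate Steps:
T(t) = (5 + t)/(2*t) (T(t) = (5 + t)/((2*t)) = (5 + t)*(1/(2*t)) = (5 + t)/(2*t))
A = -79/19 (A = -79*1/19 = -79/19 ≈ -4.1579)
a = -3803/931 (a = -4 - 79/(19*(6 + 1)²) = -4 - 79/(19*(7²)) = -4 - 79/19/49 = -4 - 79/19*1/49 = -4 - 79/931 = -3803/931 ≈ -4.0849)
432*(a + 71) = 432*(-3803/931 + 71) = 432*(62298/931) = 26912736/931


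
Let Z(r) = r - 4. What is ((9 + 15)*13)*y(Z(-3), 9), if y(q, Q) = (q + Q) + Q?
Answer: 3432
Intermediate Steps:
Z(r) = -4 + r
y(q, Q) = q + 2*Q (y(q, Q) = (Q + q) + Q = q + 2*Q)
((9 + 15)*13)*y(Z(-3), 9) = ((9 + 15)*13)*((-4 - 3) + 2*9) = (24*13)*(-7 + 18) = 312*11 = 3432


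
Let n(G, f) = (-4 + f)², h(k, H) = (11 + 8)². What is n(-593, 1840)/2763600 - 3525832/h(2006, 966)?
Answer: -202974425453/20784575 ≈ -9765.6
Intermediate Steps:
h(k, H) = 361 (h(k, H) = 19² = 361)
n(-593, 1840)/2763600 - 3525832/h(2006, 966) = (-4 + 1840)²/2763600 - 3525832/361 = 1836²*(1/2763600) - 3525832*1/361 = 3370896*(1/2763600) - 3525832/361 = 70227/57575 - 3525832/361 = -202974425453/20784575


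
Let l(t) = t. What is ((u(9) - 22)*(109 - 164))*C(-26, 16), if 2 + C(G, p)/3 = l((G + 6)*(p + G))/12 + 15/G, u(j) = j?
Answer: 60445/2 ≈ 30223.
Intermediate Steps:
C(G, p) = -6 + 45/G + (6 + G)*(G + p)/4 (C(G, p) = -6 + 3*(((G + 6)*(p + G))/12 + 15/G) = -6 + 3*(((6 + G)*(G + p))*(1/12) + 15/G) = -6 + 3*((6 + G)*(G + p)/12 + 15/G) = -6 + 3*(15/G + (6 + G)*(G + p)/12) = -6 + (45/G + (6 + G)*(G + p)/4) = -6 + 45/G + (6 + G)*(G + p)/4)
((u(9) - 22)*(109 - 164))*C(-26, 16) = ((9 - 22)*(109 - 164))*((1/4)*(180 - 26*(-24 + (-26)**2 + 6*(-26) + 6*16 - 26*16))/(-26)) = (-13*(-55))*((1/4)*(-1/26)*(180 - 26*(-24 + 676 - 156 + 96 - 416))) = 715*((1/4)*(-1/26)*(180 - 26*176)) = 715*((1/4)*(-1/26)*(180 - 4576)) = 715*((1/4)*(-1/26)*(-4396)) = 715*(1099/26) = 60445/2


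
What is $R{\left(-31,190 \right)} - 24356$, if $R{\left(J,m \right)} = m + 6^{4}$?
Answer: $-22870$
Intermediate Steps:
$R{\left(J,m \right)} = 1296 + m$ ($R{\left(J,m \right)} = m + 1296 = 1296 + m$)
$R{\left(-31,190 \right)} - 24356 = \left(1296 + 190\right) - 24356 = 1486 - 24356 = -22870$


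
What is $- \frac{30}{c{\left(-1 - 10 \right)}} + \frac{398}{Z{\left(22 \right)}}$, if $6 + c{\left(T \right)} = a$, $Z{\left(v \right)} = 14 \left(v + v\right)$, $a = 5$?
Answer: $\frac{9439}{308} \approx 30.646$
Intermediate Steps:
$Z{\left(v \right)} = 28 v$ ($Z{\left(v \right)} = 14 \cdot 2 v = 28 v$)
$c{\left(T \right)} = -1$ ($c{\left(T \right)} = -6 + 5 = -1$)
$- \frac{30}{c{\left(-1 - 10 \right)}} + \frac{398}{Z{\left(22 \right)}} = - \frac{30}{-1} + \frac{398}{28 \cdot 22} = \left(-30\right) \left(-1\right) + \frac{398}{616} = 30 + 398 \cdot \frac{1}{616} = 30 + \frac{199}{308} = \frac{9439}{308}$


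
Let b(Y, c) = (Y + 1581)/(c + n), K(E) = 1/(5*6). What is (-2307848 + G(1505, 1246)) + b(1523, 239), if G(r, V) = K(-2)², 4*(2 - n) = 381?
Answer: -1210916670617/524700 ≈ -2.3078e+6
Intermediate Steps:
K(E) = 1/30 (K(E) = (⅕)*(⅙) = 1/30)
n = -373/4 (n = 2 - ¼*381 = 2 - 381/4 = -373/4 ≈ -93.250)
G(r, V) = 1/900 (G(r, V) = (1/30)² = 1/900)
b(Y, c) = (1581 + Y)/(-373/4 + c) (b(Y, c) = (Y + 1581)/(c - 373/4) = (1581 + Y)/(-373/4 + c))
(-2307848 + G(1505, 1246)) + b(1523, 239) = (-2307848 + 1/900) + 4*(1581 + 1523)/(-373 + 4*239) = -2077063199/900 + 4*3104/(-373 + 956) = -2077063199/900 + 4*3104/583 = -2077063199/900 + 4*(1/583)*3104 = -2077063199/900 + 12416/583 = -1210916670617/524700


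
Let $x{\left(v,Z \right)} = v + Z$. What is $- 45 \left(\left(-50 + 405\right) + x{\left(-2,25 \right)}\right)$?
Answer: $-17010$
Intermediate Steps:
$x{\left(v,Z \right)} = Z + v$
$- 45 \left(\left(-50 + 405\right) + x{\left(-2,25 \right)}\right) = - 45 \left(\left(-50 + 405\right) + \left(25 - 2\right)\right) = - 45 \left(355 + 23\right) = \left(-45\right) 378 = -17010$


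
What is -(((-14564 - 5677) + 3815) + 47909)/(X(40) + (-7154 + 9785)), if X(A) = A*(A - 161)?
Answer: 31483/2209 ≈ 14.252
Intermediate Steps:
X(A) = A*(-161 + A)
-(((-14564 - 5677) + 3815) + 47909)/(X(40) + (-7154 + 9785)) = -(((-14564 - 5677) + 3815) + 47909)/(40*(-161 + 40) + (-7154 + 9785)) = -((-20241 + 3815) + 47909)/(40*(-121) + 2631) = -(-16426 + 47909)/(-4840 + 2631) = -31483/(-2209) = -31483*(-1)/2209 = -1*(-31483/2209) = 31483/2209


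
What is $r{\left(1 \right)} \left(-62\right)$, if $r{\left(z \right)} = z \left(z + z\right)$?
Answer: $-124$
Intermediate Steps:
$r{\left(z \right)} = 2 z^{2}$ ($r{\left(z \right)} = z 2 z = 2 z^{2}$)
$r{\left(1 \right)} \left(-62\right) = 2 \cdot 1^{2} \left(-62\right) = 2 \cdot 1 \left(-62\right) = 2 \left(-62\right) = -124$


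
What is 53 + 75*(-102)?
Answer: -7597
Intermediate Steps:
53 + 75*(-102) = 53 - 7650 = -7597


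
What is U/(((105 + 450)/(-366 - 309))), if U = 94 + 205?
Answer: -13455/37 ≈ -363.65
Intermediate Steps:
U = 299
U/(((105 + 450)/(-366 - 309))) = 299/(((105 + 450)/(-366 - 309))) = 299/((555/(-675))) = 299/((555*(-1/675))) = 299/(-37/45) = 299*(-45/37) = -13455/37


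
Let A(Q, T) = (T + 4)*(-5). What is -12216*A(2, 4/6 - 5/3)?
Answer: 183240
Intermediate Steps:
A(Q, T) = -20 - 5*T (A(Q, T) = (4 + T)*(-5) = -20 - 5*T)
-12216*A(2, 4/6 - 5/3) = -12216*(-20 - 5*(4/6 - 5/3)) = -12216*(-20 - 5*(4*(1/6) - 5*1/3)) = -12216*(-20 - 5*(2/3 - 5/3)) = -12216*(-20 - 5*(-1)) = -12216*(-20 + 5) = -12216*(-15) = 183240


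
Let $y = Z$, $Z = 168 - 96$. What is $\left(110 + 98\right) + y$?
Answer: $280$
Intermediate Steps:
$Z = 72$ ($Z = 168 - 96 = 72$)
$y = 72$
$\left(110 + 98\right) + y = \left(110 + 98\right) + 72 = 208 + 72 = 280$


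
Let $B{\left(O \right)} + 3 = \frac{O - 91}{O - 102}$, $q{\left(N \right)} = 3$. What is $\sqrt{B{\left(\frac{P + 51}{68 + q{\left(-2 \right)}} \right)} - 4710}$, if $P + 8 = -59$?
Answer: $\frac{3 i \sqrt{27580784674}}{7258} \approx 68.645 i$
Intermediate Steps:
$P = -67$ ($P = -8 - 59 = -67$)
$B{\left(O \right)} = -3 + \frac{-91 + O}{-102 + O}$ ($B{\left(O \right)} = -3 + \frac{O - 91}{O - 102} = -3 + \frac{-91 + O}{-102 + O}$)
$\sqrt{B{\left(\frac{P + 51}{68 + q{\left(-2 \right)}} \right)} - 4710} = \sqrt{\frac{215 - 2 \frac{-67 + 51}{68 + 3}}{-102 + \frac{-67 + 51}{68 + 3}} - 4710} = \sqrt{\frac{215 - 2 \left(- \frac{16}{71}\right)}{-102 - \frac{16}{71}} - 4710} = \sqrt{\frac{215 - 2 \left(\left(-16\right) \frac{1}{71}\right)}{-102 - \frac{16}{71}} - 4710} = \sqrt{\frac{215 - - \frac{32}{71}}{-102 - \frac{16}{71}} - 4710} = \sqrt{\frac{215 + \frac{32}{71}}{- \frac{7258}{71}} - 4710} = \sqrt{\left(- \frac{71}{7258}\right) \frac{15297}{71} - 4710} = \sqrt{- \frac{15297}{7258} - 4710} = \sqrt{- \frac{34200477}{7258}} = \frac{3 i \sqrt{27580784674}}{7258}$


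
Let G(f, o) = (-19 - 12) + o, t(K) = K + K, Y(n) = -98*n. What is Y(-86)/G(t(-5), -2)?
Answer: -8428/33 ≈ -255.39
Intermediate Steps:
t(K) = 2*K
G(f, o) = -31 + o
Y(-86)/G(t(-5), -2) = (-98*(-86))/(-31 - 2) = 8428/(-33) = 8428*(-1/33) = -8428/33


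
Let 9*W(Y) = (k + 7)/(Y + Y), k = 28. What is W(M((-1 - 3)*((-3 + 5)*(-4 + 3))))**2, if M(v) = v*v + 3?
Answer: 1225/1454436 ≈ 0.00084225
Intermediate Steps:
M(v) = 3 + v**2 (M(v) = v**2 + 3 = 3 + v**2)
W(Y) = 35/(18*Y) (W(Y) = ((28 + 7)/(Y + Y))/9 = (35/((2*Y)))/9 = (35*(1/(2*Y)))/9 = (35/(2*Y))/9 = 35/(18*Y))
W(M((-1 - 3)*((-3 + 5)*(-4 + 3))))**2 = (35/(18*(3 + ((-1 - 3)*((-3 + 5)*(-4 + 3)))**2)))**2 = (35/(18*(3 + (-8*(-1))**2)))**2 = (35/(18*(3 + (-4*(-2))**2)))**2 = (35/(18*(3 + 8**2)))**2 = (35/(18*(3 + 64)))**2 = ((35/18)/67)**2 = ((35/18)*(1/67))**2 = (35/1206)**2 = 1225/1454436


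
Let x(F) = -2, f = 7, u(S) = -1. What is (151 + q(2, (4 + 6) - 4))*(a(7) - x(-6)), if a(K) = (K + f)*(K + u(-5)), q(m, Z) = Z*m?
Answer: 14018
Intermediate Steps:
a(K) = (-1 + K)*(7 + K) (a(K) = (K + 7)*(K - 1) = (7 + K)*(-1 + K) = (-1 + K)*(7 + K))
(151 + q(2, (4 + 6) - 4))*(a(7) - x(-6)) = (151 + ((4 + 6) - 4)*2)*((-7 + 7**2 + 6*7) - 1*(-2)) = (151 + (10 - 4)*2)*((-7 + 49 + 42) + 2) = (151 + 6*2)*(84 + 2) = (151 + 12)*86 = 163*86 = 14018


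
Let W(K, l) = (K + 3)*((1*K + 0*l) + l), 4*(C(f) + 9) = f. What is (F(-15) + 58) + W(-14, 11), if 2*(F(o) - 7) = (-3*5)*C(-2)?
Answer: 677/4 ≈ 169.25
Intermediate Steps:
C(f) = -9 + f/4
F(o) = 313/4 (F(o) = 7 + ((-3*5)*(-9 + (¼)*(-2)))/2 = 7 + (-15*(-9 - ½))/2 = 7 + (-15*(-19/2))/2 = 7 + (½)*(285/2) = 7 + 285/4 = 313/4)
W(K, l) = (3 + K)*(K + l) (W(K, l) = (3 + K)*((K + 0) + l) = (3 + K)*(K + l))
(F(-15) + 58) + W(-14, 11) = (313/4 + 58) + ((-14)² + 3*(-14) + 3*11 - 14*11) = 545/4 + (196 - 42 + 33 - 154) = 545/4 + 33 = 677/4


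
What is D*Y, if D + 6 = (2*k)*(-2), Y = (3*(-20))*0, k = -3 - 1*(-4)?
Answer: 0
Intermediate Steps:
k = 1 (k = -3 + 4 = 1)
Y = 0 (Y = -60*0 = 0)
D = -10 (D = -6 + (2*1)*(-2) = -6 + 2*(-2) = -6 - 4 = -10)
D*Y = -10*0 = 0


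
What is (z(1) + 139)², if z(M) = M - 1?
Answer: 19321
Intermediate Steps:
z(M) = -1 + M
(z(1) + 139)² = ((-1 + 1) + 139)² = (0 + 139)² = 139² = 19321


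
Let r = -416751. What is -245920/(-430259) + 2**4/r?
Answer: 102480521776/179310868509 ≈ 0.57152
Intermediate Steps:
-245920/(-430259) + 2**4/r = -245920/(-430259) + 2**4/(-416751) = -245920*(-1/430259) + 16*(-1/416751) = 245920/430259 - 16/416751 = 102480521776/179310868509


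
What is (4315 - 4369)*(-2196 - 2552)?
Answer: 256392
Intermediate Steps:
(4315 - 4369)*(-2196 - 2552) = -54*(-4748) = 256392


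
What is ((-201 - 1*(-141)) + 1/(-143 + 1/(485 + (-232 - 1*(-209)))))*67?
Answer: -265612254/66065 ≈ -4020.5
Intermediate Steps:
((-201 - 1*(-141)) + 1/(-143 + 1/(485 + (-232 - 1*(-209)))))*67 = ((-201 + 141) + 1/(-143 + 1/(485 + (-232 + 209))))*67 = (-60 + 1/(-143 + 1/(485 - 23)))*67 = (-60 + 1/(-143 + 1/462))*67 = (-60 + 1/(-66065/462))*67 = (-60 - 462/66065)*67 = -3964362/66065*67 = -265612254/66065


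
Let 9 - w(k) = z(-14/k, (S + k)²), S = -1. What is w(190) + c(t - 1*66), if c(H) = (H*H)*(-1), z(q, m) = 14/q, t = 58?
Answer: 135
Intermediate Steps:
w(k) = 9 + k (w(k) = 9 - 14/((-14/k)) = 9 - 14*(-k/14) = 9 - (-1)*k = 9 + k)
c(H) = -H² (c(H) = H²*(-1) = -H²)
w(190) + c(t - 1*66) = (9 + 190) - (58 - 1*66)² = 199 - (58 - 66)² = 199 - 1*(-8)² = 199 - 1*64 = 199 - 64 = 135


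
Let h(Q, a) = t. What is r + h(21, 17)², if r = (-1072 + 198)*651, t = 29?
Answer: -568133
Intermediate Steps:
h(Q, a) = 29
r = -568974 (r = -874*651 = -568974)
r + h(21, 17)² = -568974 + 29² = -568974 + 841 = -568133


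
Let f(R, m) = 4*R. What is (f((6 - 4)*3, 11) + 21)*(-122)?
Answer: -5490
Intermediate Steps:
(f((6 - 4)*3, 11) + 21)*(-122) = (4*((6 - 4)*3) + 21)*(-122) = (4*(2*3) + 21)*(-122) = (4*6 + 21)*(-122) = (24 + 21)*(-122) = 45*(-122) = -5490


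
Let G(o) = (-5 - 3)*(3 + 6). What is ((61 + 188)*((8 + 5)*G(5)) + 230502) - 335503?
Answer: -338065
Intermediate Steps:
G(o) = -72 (G(o) = -8*9 = -72)
((61 + 188)*((8 + 5)*G(5)) + 230502) - 335503 = ((61 + 188)*((8 + 5)*(-72)) + 230502) - 335503 = (249*(13*(-72)) + 230502) - 335503 = (249*(-936) + 230502) - 335503 = (-233064 + 230502) - 335503 = -2562 - 335503 = -338065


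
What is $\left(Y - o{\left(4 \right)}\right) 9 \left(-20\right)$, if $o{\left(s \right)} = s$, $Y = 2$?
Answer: $360$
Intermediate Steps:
$\left(Y - o{\left(4 \right)}\right) 9 \left(-20\right) = \left(2 - 4\right) 9 \left(-20\right) = \left(-2\right) 9 \left(-20\right) = \left(-18\right) \left(-20\right) = 360$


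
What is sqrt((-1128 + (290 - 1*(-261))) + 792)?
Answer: sqrt(215) ≈ 14.663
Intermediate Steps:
sqrt((-1128 + (290 - 1*(-261))) + 792) = sqrt((-1128 + (290 + 261)) + 792) = sqrt((-1128 + 551) + 792) = sqrt(-577 + 792) = sqrt(215)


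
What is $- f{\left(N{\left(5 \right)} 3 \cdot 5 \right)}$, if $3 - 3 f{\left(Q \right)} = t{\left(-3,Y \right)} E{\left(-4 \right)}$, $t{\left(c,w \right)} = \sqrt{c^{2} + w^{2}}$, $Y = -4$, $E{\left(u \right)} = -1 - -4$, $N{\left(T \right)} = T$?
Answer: $4$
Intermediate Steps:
$E{\left(u \right)} = 3$ ($E{\left(u \right)} = -1 + 4 = 3$)
$f{\left(Q \right)} = -4$ ($f{\left(Q \right)} = 1 - \frac{\sqrt{\left(-3\right)^{2} + \left(-4\right)^{2}} \cdot 3}{3} = 1 - \frac{\sqrt{9 + 16} \cdot 3}{3} = 1 - \frac{\sqrt{25} \cdot 3}{3} = 1 - \frac{5 \cdot 3}{3} = 1 - 5 = -4$)
$- f{\left(N{\left(5 \right)} 3 \cdot 5 \right)} = \left(-1\right) \left(-4\right) = 4$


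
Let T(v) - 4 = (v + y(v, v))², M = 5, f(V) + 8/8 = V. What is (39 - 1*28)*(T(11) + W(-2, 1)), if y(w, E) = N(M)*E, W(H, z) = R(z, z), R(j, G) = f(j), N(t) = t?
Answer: 47960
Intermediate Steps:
f(V) = -1 + V
R(j, G) = -1 + j
W(H, z) = -1 + z
y(w, E) = 5*E
T(v) = 4 + 36*v² (T(v) = 4 + (v + 5*v)² = 4 + (6*v)² = 4 + 36*v²)
(39 - 1*28)*(T(11) + W(-2, 1)) = (39 - 1*28)*((4 + 36*11²) + (-1 + 1)) = (39 - 28)*((4 + 36*121) + 0) = 11*((4 + 4356) + 0) = 11*(4360 + 0) = 11*4360 = 47960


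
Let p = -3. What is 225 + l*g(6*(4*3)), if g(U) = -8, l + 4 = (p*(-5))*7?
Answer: -583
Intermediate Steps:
l = 101 (l = -4 - 3*(-5)*7 = -4 + 15*7 = -4 + 105 = 101)
225 + l*g(6*(4*3)) = 225 + 101*(-8) = 225 - 808 = -583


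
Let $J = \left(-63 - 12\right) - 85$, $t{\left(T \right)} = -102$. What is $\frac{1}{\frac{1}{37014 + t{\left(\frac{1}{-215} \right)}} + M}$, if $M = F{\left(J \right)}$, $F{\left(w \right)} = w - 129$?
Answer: $- \frac{36912}{10667567} \approx -0.0034602$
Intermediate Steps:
$J = -160$ ($J = -75 - 85 = -160$)
$F{\left(w \right)} = -129 + w$
$M = -289$ ($M = -129 - 160 = -289$)
$\frac{1}{\frac{1}{37014 + t{\left(\frac{1}{-215} \right)}} + M} = \frac{1}{\frac{1}{37014 - 102} - 289} = \frac{1}{\frac{1}{36912} - 289} = \frac{1}{- \frac{10667567}{36912}} = - \frac{36912}{10667567}$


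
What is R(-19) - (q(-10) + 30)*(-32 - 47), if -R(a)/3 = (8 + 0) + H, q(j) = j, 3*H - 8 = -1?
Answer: 1549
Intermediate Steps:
H = 7/3 (H = 8/3 + (⅓)*(-1) = 8/3 - ⅓ = 7/3 ≈ 2.3333)
R(a) = -31 (R(a) = -3*((8 + 0) + 7/3) = -3*(8 + 7/3) = -3*31/3 = -31)
R(-19) - (q(-10) + 30)*(-32 - 47) = -31 - (-10 + 30)*(-32 - 47) = -31 - 20*(-79) = -31 - 1*(-1580) = -31 + 1580 = 1549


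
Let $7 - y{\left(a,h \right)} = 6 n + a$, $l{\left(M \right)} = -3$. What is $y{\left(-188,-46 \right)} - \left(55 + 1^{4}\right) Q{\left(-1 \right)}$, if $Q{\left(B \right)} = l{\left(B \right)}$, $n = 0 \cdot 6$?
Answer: $363$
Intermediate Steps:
$n = 0$
$y{\left(a,h \right)} = 7 - a$ ($y{\left(a,h \right)} = 7 - \left(6 \cdot 0 + a\right) = 7 - \left(0 + a\right) = 7 - a$)
$Q{\left(B \right)} = -3$
$y{\left(-188,-46 \right)} - \left(55 + 1^{4}\right) Q{\left(-1 \right)} = \left(7 - -188\right) - \left(55 + 1^{4}\right) \left(-3\right) = \left(7 + 188\right) - \left(55 + 1\right) \left(-3\right) = 195 - 56 \left(-3\right) = 195 - -168 = 195 + 168 = 363$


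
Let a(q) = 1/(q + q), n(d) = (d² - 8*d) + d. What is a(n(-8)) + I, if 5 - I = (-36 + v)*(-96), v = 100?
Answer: 1475761/240 ≈ 6149.0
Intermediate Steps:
n(d) = d² - 7*d
I = 6149 (I = 5 - (-36 + 100)*(-96) = 5 - 64*(-96) = 5 - 1*(-6144) = 5 + 6144 = 6149)
a(q) = 1/(2*q)
a(n(-8)) + I = 1/(2*((-8*(-7 - 8)))) + 6149 = 1/(2*((-8*(-15)))) + 6149 = (½)/120 + 6149 = (½)*(1/120) + 6149 = 1/240 + 6149 = 1475761/240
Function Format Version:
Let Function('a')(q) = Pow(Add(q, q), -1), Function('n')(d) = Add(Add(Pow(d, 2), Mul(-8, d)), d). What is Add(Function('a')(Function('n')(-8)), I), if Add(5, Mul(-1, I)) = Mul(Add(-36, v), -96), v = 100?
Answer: Rational(1475761, 240) ≈ 6149.0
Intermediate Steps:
Function('n')(d) = Add(Pow(d, 2), Mul(-7, d))
I = 6149 (I = Add(5, Mul(-1, Mul(Add(-36, 100), -96))) = Add(5, Mul(-1, Mul(64, -96))) = Add(5, Mul(-1, -6144)) = Add(5, 6144) = 6149)
Function('a')(q) = Mul(Rational(1, 2), Pow(q, -1)) (Function('a')(q) = Pow(Mul(2, q), -1) = Mul(Rational(1, 2), Pow(q, -1)))
Add(Function('a')(Function('n')(-8)), I) = Add(Mul(Rational(1, 2), Pow(Mul(-8, Add(-7, -8)), -1)), 6149) = Add(Mul(Rational(1, 2), Pow(Mul(-8, -15), -1)), 6149) = Add(Mul(Rational(1, 2), Pow(120, -1)), 6149) = Add(Mul(Rational(1, 2), Rational(1, 120)), 6149) = Add(Rational(1, 240), 6149) = Rational(1475761, 240)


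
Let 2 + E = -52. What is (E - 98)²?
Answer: 23104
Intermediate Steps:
E = -54 (E = -2 - 52 = -54)
(E - 98)² = (-54 - 98)² = (-152)² = 23104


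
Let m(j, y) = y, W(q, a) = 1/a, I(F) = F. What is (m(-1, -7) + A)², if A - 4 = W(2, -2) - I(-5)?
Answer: 9/4 ≈ 2.2500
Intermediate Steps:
A = 17/2 (A = 4 + (1/(-2) - 1*(-5)) = 4 + (-½ + 5) = 4 + 9/2 = 17/2 ≈ 8.5000)
(m(-1, -7) + A)² = (-7 + 17/2)² = (3/2)² = 9/4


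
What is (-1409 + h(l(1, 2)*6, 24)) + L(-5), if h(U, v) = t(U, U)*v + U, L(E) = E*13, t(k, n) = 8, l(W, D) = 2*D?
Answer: -1258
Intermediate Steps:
L(E) = 13*E
h(U, v) = U + 8*v (h(U, v) = 8*v + U = U + 8*v)
(-1409 + h(l(1, 2)*6, 24)) + L(-5) = (-1409 + ((2*2)*6 + 8*24)) + 13*(-5) = (-1409 + (4*6 + 192)) - 65 = (-1409 + (24 + 192)) - 65 = (-1409 + 216) - 65 = -1193 - 65 = -1258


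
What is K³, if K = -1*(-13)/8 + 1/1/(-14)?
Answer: -970299/512 ≈ -1895.1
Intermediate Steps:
K = -99/8 (K = 13*(⅛) + 1/(-1/14) = 13/8 + 1*(-14) = 13/8 - 14 = -99/8 ≈ -12.375)
K³ = (-99/8)³ = -970299/512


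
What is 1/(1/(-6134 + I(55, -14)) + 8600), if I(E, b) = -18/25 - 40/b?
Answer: 1073076/9228453425 ≈ 0.00011628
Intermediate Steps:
I(E, b) = -18/25 - 40/b (I(E, b) = -18*1/25 - 40/b = -18/25 - 40/b)
1/(1/(-6134 + I(55, -14)) + 8600) = 1/(1/(-6134 + (-18/25 - 40/(-14))) + 8600) = 1/(1/(-6134 + (-18/25 - 40*(-1/14))) + 8600) = 1/(1/(-6134 + (-18/25 + 20/7)) + 8600) = 1/(1/(-6134 + 374/175) + 8600) = 1/(1/(-1073076/175) + 8600) = 1/(-175/1073076 + 8600) = 1/(9228453425/1073076) = 1073076/9228453425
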